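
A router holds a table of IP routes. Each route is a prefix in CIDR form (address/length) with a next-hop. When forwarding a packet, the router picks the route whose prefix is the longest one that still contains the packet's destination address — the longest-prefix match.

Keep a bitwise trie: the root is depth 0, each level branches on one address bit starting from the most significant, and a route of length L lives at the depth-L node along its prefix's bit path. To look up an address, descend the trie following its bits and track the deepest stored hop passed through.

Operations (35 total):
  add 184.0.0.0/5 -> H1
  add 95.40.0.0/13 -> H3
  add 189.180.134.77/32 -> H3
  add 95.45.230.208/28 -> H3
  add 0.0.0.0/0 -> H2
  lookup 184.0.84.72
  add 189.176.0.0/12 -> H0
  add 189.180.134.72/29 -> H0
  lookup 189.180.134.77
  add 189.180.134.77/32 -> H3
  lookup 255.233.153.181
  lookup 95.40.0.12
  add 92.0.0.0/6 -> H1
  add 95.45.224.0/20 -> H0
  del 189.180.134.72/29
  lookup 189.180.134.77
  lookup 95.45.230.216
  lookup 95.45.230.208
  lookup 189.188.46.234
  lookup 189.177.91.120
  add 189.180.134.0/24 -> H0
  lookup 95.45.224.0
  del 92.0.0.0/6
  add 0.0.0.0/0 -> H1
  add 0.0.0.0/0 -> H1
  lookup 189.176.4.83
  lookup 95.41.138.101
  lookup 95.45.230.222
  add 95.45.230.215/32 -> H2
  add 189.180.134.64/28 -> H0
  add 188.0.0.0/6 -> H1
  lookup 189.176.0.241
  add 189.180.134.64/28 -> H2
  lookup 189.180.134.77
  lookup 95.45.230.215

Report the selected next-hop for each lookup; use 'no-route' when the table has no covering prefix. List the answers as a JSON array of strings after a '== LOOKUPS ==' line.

Trace:
  add 184.0.0.0/5 -> H1 at depth 5
  add 95.40.0.0/13 -> H3 at depth 13
  add 189.180.134.77/32 -> H3 at depth 32
  add 95.45.230.208/28 -> H3 at depth 28
  add 0.0.0.0/0 -> H2 at depth 0
  lookup 184.0.84.72: bits 10111 walk d0:H2→d1:-→d2:-→d3:-→d4:-→d5:H1 -> H1
  add 189.176.0.0/12 -> H0 at depth 12
  add 189.180.134.72/29 -> H0 at depth 29
  lookup 189.180.134.77: bits 10111101101101001000011001001101 walk d0:H2→d1:-→d2:-→d3:-→d4:-→d5:H1→d6:-→d7:-→d8:-→d9:-→d10:-→d11:-→d12:H0→d13:-→d14:-→d15:-→d16:-→d17:-→d18:-→d19:-→d20:-→d21:-→d22:-→d23:-→d24:-→d25:-→d26:-→d27:-→d28:-→d29:H0→d30:-→d31:-→d32:H3 -> H3
  add 189.180.134.77/32 -> H3 at depth 32
  lookup 255.233.153.181: bits 1 walk d0:H2→d1:- -> H2
  lookup 95.40.0.12: bits 0101111100101 walk d0:H2→d1:-→d2:-→d3:-→d4:-→d5:-→d6:-→d7:-→d8:-→d9:-→d10:-→d11:-→d12:-→d13:H3 -> H3
  add 92.0.0.0/6 -> H1 at depth 6
  add 95.45.224.0/20 -> H0 at depth 20
  - 189.180.134.72/29 clear@29
  lookup 189.180.134.77: bits 10111101101101001000011001001101 walk d0:H2→d1:-→d2:-→d3:-→d4:-→d5:H1→d6:-→d7:-→d8:-→d9:-→d10:-→d11:-→d12:H0→d13:-→d14:-→d15:-→d16:-→d17:-→d18:-→d19:-→d20:-→d21:-→d22:-→d23:-→d24:-→d25:-→d26:-→d27:-→d28:-→d29:-→d30:-→d31:-→d32:H3 -> H3
  lookup 95.45.230.216: bits 0101111100101101111001101101 walk d0:H2→d1:-→d2:-→d3:-→d4:-→d5:-→d6:H1→d7:-→d8:-→d9:-→d10:-→d11:-→d12:-→d13:H3→d14:-→d15:-→d16:-→d17:-→d18:-→d19:-→d20:H0→d21:-→d22:-→d23:-→d24:-→d25:-→d26:-→d27:-→d28:H3 -> H3
  lookup 95.45.230.208: bits 0101111100101101111001101101 walk d0:H2→d1:-→d2:-→d3:-→d4:-→d5:-→d6:H1→d7:-→d8:-→d9:-→d10:-→d11:-→d12:-→d13:H3→d14:-→d15:-→d16:-→d17:-→d18:-→d19:-→d20:H0→d21:-→d22:-→d23:-→d24:-→d25:-→d26:-→d27:-→d28:H3 -> H3
  lookup 189.188.46.234: bits 101111011011 walk d0:H2→d1:-→d2:-→d3:-→d4:-→d5:H1→d6:-→d7:-→d8:-→d9:-→d10:-→d11:-→d12:H0 -> H0
  lookup 189.177.91.120: bits 1011110110110 walk d0:H2→d1:-→d2:-→d3:-→d4:-→d5:H1→d6:-→d7:-→d8:-→d9:-→d10:-→d11:-→d12:H0→d13:- -> H0
  add 189.180.134.0/24 -> H0 at depth 24
  lookup 95.45.224.0: bits 010111110010110111100 walk d0:H2→d1:-→d2:-→d3:-→d4:-→d5:-→d6:H1→d7:-→d8:-→d9:-→d10:-→d11:-→d12:-→d13:H3→d14:-→d15:-→d16:-→d17:-→d18:-→d19:-→d20:H0→d21:- -> H0
  - 92.0.0.0/6 clear@6
  add 0.0.0.0/0 -> H1 at depth 0
  add 0.0.0.0/0 -> H1 at depth 0
  lookup 189.176.4.83: bits 1011110110110 walk d0:H1→d1:-→d2:-→d3:-→d4:-→d5:H1→d6:-→d7:-→d8:-→d9:-→d10:-→d11:-→d12:H0→d13:- -> H0
  lookup 95.41.138.101: bits 0101111100101 walk d0:H1→d1:-→d2:-→d3:-→d4:-→d5:-→d6:-→d7:-→d8:-→d9:-→d10:-→d11:-→d12:-→d13:H3 -> H3
  lookup 95.45.230.222: bits 0101111100101101111001101101 walk d0:H1→d1:-→d2:-→d3:-→d4:-→d5:-→d6:-→d7:-→d8:-→d9:-→d10:-→d11:-→d12:-→d13:H3→d14:-→d15:-→d16:-→d17:-→d18:-→d19:-→d20:H0→d21:-→d22:-→d23:-→d24:-→d25:-→d26:-→d27:-→d28:H3 -> H3
  add 95.45.230.215/32 -> H2 at depth 32
  add 189.180.134.64/28 -> H0 at depth 28
  add 188.0.0.0/6 -> H1 at depth 6
  lookup 189.176.0.241: bits 1011110110110 walk d0:H1→d1:-→d2:-→d3:-→d4:-→d5:H1→d6:H1→d7:-→d8:-→d9:-→d10:-→d11:-→d12:H0→d13:- -> H0
  add 189.180.134.64/28 -> H2 at depth 28
  lookup 189.180.134.77: bits 10111101101101001000011001001101 walk d0:H1→d1:-→d2:-→d3:-→d4:-→d5:H1→d6:H1→d7:-→d8:-→d9:-→d10:-→d11:-→d12:H0→d13:-→d14:-→d15:-→d16:-→d17:-→d18:-→d19:-→d20:-→d21:-→d22:-→d23:-→d24:H0→d25:-→d26:-→d27:-→d28:H2→d29:-→d30:-→d31:-→d32:H3 -> H3
  lookup 95.45.230.215: bits 01011111001011011110011011010111 walk d0:H1→d1:-→d2:-→d3:-→d4:-→d5:-→d6:-→d7:-→d8:-→d9:-→d10:-→d11:-→d12:-→d13:H3→d14:-→d15:-→d16:-→d17:-→d18:-→d19:-→d20:H0→d21:-→d22:-→d23:-→d24:-→d25:-→d26:-→d27:-→d28:H3→d29:-→d30:-→d31:-→d32:H2 -> H2

== LOOKUPS ==
["H1","H3","H2","H3","H3","H3","H3","H0","H0","H0","H0","H3","H3","H0","H3","H2"]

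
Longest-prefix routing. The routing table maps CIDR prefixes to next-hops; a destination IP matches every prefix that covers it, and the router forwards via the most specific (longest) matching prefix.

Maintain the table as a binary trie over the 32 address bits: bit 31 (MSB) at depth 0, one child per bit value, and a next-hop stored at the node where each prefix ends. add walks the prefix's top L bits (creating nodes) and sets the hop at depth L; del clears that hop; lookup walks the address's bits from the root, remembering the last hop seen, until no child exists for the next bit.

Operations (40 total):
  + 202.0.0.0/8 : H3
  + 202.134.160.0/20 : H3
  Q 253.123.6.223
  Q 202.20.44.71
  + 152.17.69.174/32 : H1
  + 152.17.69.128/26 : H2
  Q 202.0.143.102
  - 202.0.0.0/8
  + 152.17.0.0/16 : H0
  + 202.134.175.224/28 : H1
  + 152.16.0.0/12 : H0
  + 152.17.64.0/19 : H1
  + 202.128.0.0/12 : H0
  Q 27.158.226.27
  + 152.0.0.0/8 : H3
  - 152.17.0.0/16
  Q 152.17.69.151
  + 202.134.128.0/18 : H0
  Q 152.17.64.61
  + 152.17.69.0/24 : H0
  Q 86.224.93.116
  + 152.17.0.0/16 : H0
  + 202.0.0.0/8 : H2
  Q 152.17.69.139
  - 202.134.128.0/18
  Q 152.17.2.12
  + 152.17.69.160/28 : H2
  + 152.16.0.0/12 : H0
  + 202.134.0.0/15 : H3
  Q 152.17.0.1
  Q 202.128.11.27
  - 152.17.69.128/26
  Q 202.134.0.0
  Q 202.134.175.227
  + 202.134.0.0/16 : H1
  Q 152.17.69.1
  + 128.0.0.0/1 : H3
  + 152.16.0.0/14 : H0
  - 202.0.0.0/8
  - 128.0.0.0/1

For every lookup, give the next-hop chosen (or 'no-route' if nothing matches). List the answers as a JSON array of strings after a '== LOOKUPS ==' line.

Apply in order:
  + 202.0.0.0/8 (H3) depth=8
  + 202.134.160.0/20 (H3) depth=20
  Q 253.123.6.223: descend 11 ; hops seen [∅] ; pick no-route
  Q 202.20.44.71: descend 11001010 ; hops seen [H3] ; pick H3
  + 152.17.69.174/32 (H1) depth=32
  + 152.17.69.128/26 (H2) depth=26
  Q 202.0.143.102: descend 11001010 ; hops seen [H3] ; pick H3
  del 202.0.0.0/8 (clear depth 8)
  + 152.17.0.0/16 (H0) depth=16
  + 202.134.175.224/28 (H1) depth=28
  + 152.16.0.0/12 (H0) depth=12
  + 152.17.64.0/19 (H1) depth=19
  + 202.128.0.0/12 (H0) depth=12
  Q 27.158.226.27: descend ε ; hops seen [∅] ; pick no-route
  + 152.0.0.0/8 (H3) depth=8
  del 152.17.0.0/16 (clear depth 16)
  Q 152.17.69.151: descend 10011000000100010100010110 ; hops seen [H3,H0,H1,H2] ; pick H2
  + 202.134.128.0/18 (H0) depth=18
  Q 152.17.64.61: descend 100110000001000101000 ; hops seen [H3,H0,H1] ; pick H1
  + 152.17.69.0/24 (H0) depth=24
  Q 86.224.93.116: descend ε ; hops seen [∅] ; pick no-route
  + 152.17.0.0/16 (H0) depth=16
  + 202.0.0.0/8 (H2) depth=8
  Q 152.17.69.139: descend 10011000000100010100010110 ; hops seen [H3,H0,H0,H1,H0,H2] ; pick H2
  del 202.134.128.0/18 (clear depth 18)
  Q 152.17.2.12: descend 10011000000100010 ; hops seen [H3,H0,H0] ; pick H0
  + 152.17.69.160/28 (H2) depth=28
  + 152.16.0.0/12 (H0) depth=12
  + 202.134.0.0/15 (H3) depth=15
  Q 152.17.0.1: descend 10011000000100010 ; hops seen [H3,H0,H0] ; pick H0
  Q 202.128.11.27: descend 1100101010000 ; hops seen [H2,H0] ; pick H0
  del 152.17.69.128/26 (clear depth 26)
  Q 202.134.0.0: descend 1100101010000110 ; hops seen [H2,H0,H3] ; pick H3
  Q 202.134.175.227: descend 1100101010000110101011111110 ; hops seen [H2,H0,H3,H3,H1] ; pick H1
  + 202.134.0.0/16 (H1) depth=16
  Q 152.17.69.1: descend 100110000001000101000101 ; hops seen [H3,H0,H0,H1,H0] ; pick H0
  + 128.0.0.0/1 (H3) depth=1
  + 152.16.0.0/14 (H0) depth=14
  del 202.0.0.0/8 (clear depth 8)
  del 128.0.0.0/1 (clear depth 1)

== LOOKUPS ==
["no-route","H3","H3","no-route","H2","H1","no-route","H2","H0","H0","H0","H3","H1","H0"]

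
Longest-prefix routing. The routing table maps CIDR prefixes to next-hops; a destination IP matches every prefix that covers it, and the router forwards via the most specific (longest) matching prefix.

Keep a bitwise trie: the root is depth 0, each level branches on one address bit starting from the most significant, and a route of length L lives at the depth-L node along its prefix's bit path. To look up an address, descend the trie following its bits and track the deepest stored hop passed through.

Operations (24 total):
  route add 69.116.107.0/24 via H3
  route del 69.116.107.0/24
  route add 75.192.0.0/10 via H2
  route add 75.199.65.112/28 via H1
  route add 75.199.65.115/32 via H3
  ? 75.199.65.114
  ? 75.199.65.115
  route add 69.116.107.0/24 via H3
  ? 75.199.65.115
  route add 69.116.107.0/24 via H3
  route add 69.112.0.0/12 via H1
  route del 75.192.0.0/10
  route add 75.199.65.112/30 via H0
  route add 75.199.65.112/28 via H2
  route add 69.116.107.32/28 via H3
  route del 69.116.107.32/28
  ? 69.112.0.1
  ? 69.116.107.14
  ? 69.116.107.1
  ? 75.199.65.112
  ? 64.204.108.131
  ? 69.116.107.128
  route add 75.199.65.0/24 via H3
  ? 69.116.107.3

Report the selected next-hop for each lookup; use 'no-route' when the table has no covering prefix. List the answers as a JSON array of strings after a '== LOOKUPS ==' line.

Apply in order:
  + 69.116.107.0/24 (H3) depth=24
  del 69.116.107.0/24 (clear depth 24)
  + 75.192.0.0/10 (H2) depth=10
  + 75.199.65.112/28 (H1) depth=28
  + 75.199.65.115/32 (H3) depth=32
  Q 75.199.65.114: descend 0100101111000111010000010111001 ; hops seen [H2,H1] ; pick H1
  Q 75.199.65.115: descend 01001011110001110100000101110011 ; hops seen [H2,H1,H3] ; pick H3
  + 69.116.107.0/24 (H3) depth=24
  Q 75.199.65.115: descend 01001011110001110100000101110011 ; hops seen [H2,H1,H3] ; pick H3
  + 69.116.107.0/24 (H3) depth=24
  + 69.112.0.0/12 (H1) depth=12
  del 75.192.0.0/10 (clear depth 10)
  + 75.199.65.112/30 (H0) depth=30
  + 75.199.65.112/28 (H2) depth=28
  + 69.116.107.32/28 (H3) depth=28
  del 69.116.107.32/28 (clear depth 28)
  Q 69.112.0.1: descend 0100010101110 ; hops seen [H1] ; pick H1
  Q 69.116.107.14: descend 01000101011101000110101100 ; hops seen [H1,H3] ; pick H3
  Q 69.116.107.1: descend 01000101011101000110101100 ; hops seen [H1,H3] ; pick H3
  Q 75.199.65.112: descend 010010111100011101000001011100 ; hops seen [H2,H0] ; pick H0
  Q 64.204.108.131: descend 01000 ; hops seen [∅] ; pick no-route
  Q 69.116.107.128: descend 010001010111010001101011 ; hops seen [H1,H3] ; pick H3
  + 75.199.65.0/24 (H3) depth=24
  Q 69.116.107.3: descend 01000101011101000110101100 ; hops seen [H1,H3] ; pick H3

== LOOKUPS ==
["H1","H3","H3","H1","H3","H3","H0","no-route","H3","H3"]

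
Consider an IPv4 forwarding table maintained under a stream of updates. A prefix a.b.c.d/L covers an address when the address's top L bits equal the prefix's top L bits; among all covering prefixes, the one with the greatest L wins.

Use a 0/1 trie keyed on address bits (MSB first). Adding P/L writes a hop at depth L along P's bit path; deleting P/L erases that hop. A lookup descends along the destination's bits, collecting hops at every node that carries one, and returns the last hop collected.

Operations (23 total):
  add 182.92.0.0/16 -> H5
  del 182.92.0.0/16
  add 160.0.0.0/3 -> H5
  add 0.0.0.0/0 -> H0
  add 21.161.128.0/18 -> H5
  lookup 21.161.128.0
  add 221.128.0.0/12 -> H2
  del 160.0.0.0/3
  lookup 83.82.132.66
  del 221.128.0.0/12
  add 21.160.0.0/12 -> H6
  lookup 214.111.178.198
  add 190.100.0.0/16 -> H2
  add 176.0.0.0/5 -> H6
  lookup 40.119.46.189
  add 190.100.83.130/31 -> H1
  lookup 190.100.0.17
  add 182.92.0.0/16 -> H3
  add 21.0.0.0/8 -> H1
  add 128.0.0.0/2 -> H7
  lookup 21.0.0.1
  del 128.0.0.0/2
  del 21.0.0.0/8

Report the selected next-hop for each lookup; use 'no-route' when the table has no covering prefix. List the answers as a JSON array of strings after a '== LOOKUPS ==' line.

Trace:
  add 182.92.0.0/16 -> H5 at depth 16
  - 182.92.0.0/16 clear@16
  add 160.0.0.0/3 -> H5 at depth 3
  add 0.0.0.0/0 -> H0 at depth 0
  add 21.161.128.0/18 -> H5 at depth 18
  Q 21.161.128.0: descend 000101011010000110 ; hops seen [H0,H5] ; pick H5
  add 221.128.0.0/12 -> H2 at depth 12
  - 160.0.0.0/3 clear@3
  Q 83.82.132.66: descend 0 ; hops seen [H0] ; pick H0
  - 221.128.0.0/12 clear@12
  add 21.160.0.0/12 -> H6 at depth 12
  Q 214.111.178.198: descend 1101 ; hops seen [H0] ; pick H0
  add 190.100.0.0/16 -> H2 at depth 16
  add 176.0.0.0/5 -> H6 at depth 5
  Q 40.119.46.189: descend 00 ; hops seen [H0] ; pick H0
  add 190.100.83.130/31 -> H1 at depth 31
  Q 190.100.0.17: descend 10111110011001000 ; hops seen [H0,H2] ; pick H2
  add 182.92.0.0/16 -> H3 at depth 16
  add 21.0.0.0/8 -> H1 at depth 8
  add 128.0.0.0/2 -> H7 at depth 2
  Q 21.0.0.1: descend 00010101 ; hops seen [H0,H1] ; pick H1
  - 128.0.0.0/2 clear@2
  - 21.0.0.0/8 clear@8

== LOOKUPS ==
["H5","H0","H0","H0","H2","H1"]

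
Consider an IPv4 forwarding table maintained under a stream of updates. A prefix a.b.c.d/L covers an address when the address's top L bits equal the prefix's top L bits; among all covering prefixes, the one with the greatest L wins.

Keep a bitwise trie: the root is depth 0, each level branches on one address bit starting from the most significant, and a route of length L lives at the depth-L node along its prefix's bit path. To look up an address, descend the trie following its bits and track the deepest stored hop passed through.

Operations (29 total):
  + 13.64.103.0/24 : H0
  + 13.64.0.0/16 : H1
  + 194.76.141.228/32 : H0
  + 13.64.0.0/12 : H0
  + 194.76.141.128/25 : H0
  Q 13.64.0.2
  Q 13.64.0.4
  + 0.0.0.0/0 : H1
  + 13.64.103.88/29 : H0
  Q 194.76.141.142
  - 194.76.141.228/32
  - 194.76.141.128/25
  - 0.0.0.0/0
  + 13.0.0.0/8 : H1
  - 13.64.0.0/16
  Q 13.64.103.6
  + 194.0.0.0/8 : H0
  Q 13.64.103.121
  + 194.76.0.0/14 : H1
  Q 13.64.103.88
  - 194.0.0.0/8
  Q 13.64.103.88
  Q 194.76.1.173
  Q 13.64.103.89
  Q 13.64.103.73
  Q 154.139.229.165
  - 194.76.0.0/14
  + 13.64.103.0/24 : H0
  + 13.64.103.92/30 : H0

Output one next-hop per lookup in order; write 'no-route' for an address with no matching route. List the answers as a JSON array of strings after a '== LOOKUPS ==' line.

Trace:
  add 13.64.103.0/24 -> H0 at depth 24
  add 13.64.0.0/16 -> H1 at depth 16
  add 194.76.141.228/32 -> H0 at depth 32
  add 13.64.0.0/12 -> H0 at depth 12
  add 194.76.141.128/25 -> H0 at depth 25
  lookup 13.64.0.2: bits 00001101010000000 walk d0:-→d1:-→d2:-→d3:-→d4:-→d5:-→d6:-→d7:-→d8:-→d9:-→d10:-→d11:-→d12:H0→d13:-→d14:-→d15:-→d16:H1→d17:- -> H1
  lookup 13.64.0.4: bits 00001101010000000 walk d0:-→d1:-→d2:-→d3:-→d4:-→d5:-→d6:-→d7:-→d8:-→d9:-→d10:-→d11:-→d12:H0→d13:-→d14:-→d15:-→d16:H1→d17:- -> H1
  add 0.0.0.0/0 -> H1 at depth 0
  add 13.64.103.88/29 -> H0 at depth 29
  lookup 194.76.141.142: bits 1100001001001100100011011 walk d0:H1→d1:-→d2:-→d3:-→d4:-→d5:-→d6:-→d7:-→d8:-→d9:-→d10:-→d11:-→d12:-→d13:-→d14:-→d15:-→d16:-→d17:-→d18:-→d19:-→d20:-→d21:-→d22:-→d23:-→d24:-→d25:H0 -> H0
  - 194.76.141.228/32 clear@32
  - 194.76.141.128/25 clear@25
  - 0.0.0.0/0 clear@0
  add 13.0.0.0/8 -> H1 at depth 8
  - 13.64.0.0/16 clear@16
  lookup 13.64.103.6: bits 0000110101000000011001110 walk d0:-→d1:-→d2:-→d3:-→d4:-→d5:-→d6:-→d7:-→d8:H1→d9:-→d10:-→d11:-→d12:H0→d13:-→d14:-→d15:-→d16:-→d17:-→d18:-→d19:-→d20:-→d21:-→d22:-→d23:-→d24:H0→d25:- -> H0
  add 194.0.0.0/8 -> H0 at depth 8
  lookup 13.64.103.121: bits 00001101010000000110011101 walk d0:-→d1:-→d2:-→d3:-→d4:-→d5:-→d6:-→d7:-→d8:H1→d9:-→d10:-→d11:-→d12:H0→d13:-→d14:-→d15:-→d16:-→d17:-→d18:-→d19:-→d20:-→d21:-→d22:-→d23:-→d24:H0→d25:-→d26:- -> H0
  add 194.76.0.0/14 -> H1 at depth 14
  lookup 13.64.103.88: bits 00001101010000000110011101011 walk d0:-→d1:-→d2:-→d3:-→d4:-→d5:-→d6:-→d7:-→d8:H1→d9:-→d10:-→d11:-→d12:H0→d13:-→d14:-→d15:-→d16:-→d17:-→d18:-→d19:-→d20:-→d21:-→d22:-→d23:-→d24:H0→d25:-→d26:-→d27:-→d28:-→d29:H0 -> H0
  - 194.0.0.0/8 clear@8
  lookup 13.64.103.88: bits 00001101010000000110011101011 walk d0:-→d1:-→d2:-→d3:-→d4:-→d5:-→d6:-→d7:-→d8:H1→d9:-→d10:-→d11:-→d12:H0→d13:-→d14:-→d15:-→d16:-→d17:-→d18:-→d19:-→d20:-→d21:-→d22:-→d23:-→d24:H0→d25:-→d26:-→d27:-→d28:-→d29:H0 -> H0
  lookup 194.76.1.173: bits 1100001001001100 walk d0:-→d1:-→d2:-→d3:-→d4:-→d5:-→d6:-→d7:-→d8:-→d9:-→d10:-→d11:-→d12:-→d13:-→d14:H1→d15:-→d16:- -> H1
  lookup 13.64.103.89: bits 00001101010000000110011101011 walk d0:-→d1:-→d2:-→d3:-→d4:-→d5:-→d6:-→d7:-→d8:H1→d9:-→d10:-→d11:-→d12:H0→d13:-→d14:-→d15:-→d16:-→d17:-→d18:-→d19:-→d20:-→d21:-→d22:-→d23:-→d24:H0→d25:-→d26:-→d27:-→d28:-→d29:H0 -> H0
  lookup 13.64.103.73: bits 000011010100000001100111010 walk d0:-→d1:-→d2:-→d3:-→d4:-→d5:-→d6:-→d7:-→d8:H1→d9:-→d10:-→d11:-→d12:H0→d13:-→d14:-→d15:-→d16:-→d17:-→d18:-→d19:-→d20:-→d21:-→d22:-→d23:-→d24:H0→d25:-→d26:-→d27:- -> H0
  lookup 154.139.229.165: bits 1 walk d0:-→d1:- -> no-route
  - 194.76.0.0/14 clear@14
  add 13.64.103.0/24 -> H0 at depth 24
  add 13.64.103.92/30 -> H0 at depth 30

== LOOKUPS ==
["H1","H1","H0","H0","H0","H0","H0","H1","H0","H0","no-route"]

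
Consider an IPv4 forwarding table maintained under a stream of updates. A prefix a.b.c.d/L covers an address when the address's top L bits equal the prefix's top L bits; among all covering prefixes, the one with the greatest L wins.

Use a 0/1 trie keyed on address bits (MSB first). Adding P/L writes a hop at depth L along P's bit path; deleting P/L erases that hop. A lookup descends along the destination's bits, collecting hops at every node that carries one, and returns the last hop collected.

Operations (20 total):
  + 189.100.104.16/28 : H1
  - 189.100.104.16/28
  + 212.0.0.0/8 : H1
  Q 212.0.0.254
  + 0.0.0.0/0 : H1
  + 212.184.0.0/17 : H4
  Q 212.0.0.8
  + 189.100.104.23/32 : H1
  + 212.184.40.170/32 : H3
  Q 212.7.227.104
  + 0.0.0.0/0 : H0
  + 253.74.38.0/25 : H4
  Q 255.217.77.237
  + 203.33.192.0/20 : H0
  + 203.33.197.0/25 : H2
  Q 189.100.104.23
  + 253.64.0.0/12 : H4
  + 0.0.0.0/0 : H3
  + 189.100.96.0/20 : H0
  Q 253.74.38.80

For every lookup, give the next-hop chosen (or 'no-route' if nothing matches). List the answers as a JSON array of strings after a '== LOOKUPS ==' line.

Process each operation:
  add 189.100.104.16/28 -> H1 at depth 28
  del 189.100.104.16/28 (clear depth 28)
  add 212.0.0.0/8 -> H1 at depth 8
  ? 212.0.0.254  path d0:-→d1:-→d2:-→d3:-→d4:-→d5:-→d6:-→d7:-→d8:H1  best=H1
  add 0.0.0.0/0 -> H1 at depth 0
  add 212.184.0.0/17 -> H4 at depth 17
  ? 212.0.0.8  path d0:H1→d1:-→d2:-→d3:-→d4:-→d5:-→d6:-→d7:-→d8:H1  best=H1
  add 189.100.104.23/32 -> H1 at depth 32
  add 212.184.40.170/32 -> H3 at depth 32
  ? 212.7.227.104  path d0:H1→d1:-→d2:-→d3:-→d4:-→d5:-→d6:-→d7:-→d8:H1  best=H1
  add 0.0.0.0/0 -> H0 at depth 0
  add 253.74.38.0/25 -> H4 at depth 25
  ? 255.217.77.237  path d0:H0→d1:-→d2:-→d3:-→d4:-→d5:-→d6:-  best=H0
  add 203.33.192.0/20 -> H0 at depth 20
  add 203.33.197.0/25 -> H2 at depth 25
  ? 189.100.104.23  path d0:H0→d1:-→d2:-→d3:-→d4:-→d5:-→d6:-→d7:-→d8:-→d9:-→d10:-→d11:-→d12:-→d13:-→d14:-→d15:-→d16:-→d17:-→d18:-→d19:-→d20:-→d21:-→d22:-→d23:-→d24:-→d25:-→d26:-→d27:-→d28:-→d29:-→d30:-→d31:-→d32:H1  best=H1
  add 253.64.0.0/12 -> H4 at depth 12
  add 0.0.0.0/0 -> H3 at depth 0
  add 189.100.96.0/20 -> H0 at depth 20
  ? 253.74.38.80  path d0:H3→d1:-→d2:-→d3:-→d4:-→d5:-→d6:-→d7:-→d8:-→d9:-→d10:-→d11:-→d12:H4→d13:-→d14:-→d15:-→d16:-→d17:-→d18:-→d19:-→d20:-→d21:-→d22:-→d23:-→d24:-→d25:H4  best=H4

== LOOKUPS ==
["H1","H1","H1","H0","H1","H4"]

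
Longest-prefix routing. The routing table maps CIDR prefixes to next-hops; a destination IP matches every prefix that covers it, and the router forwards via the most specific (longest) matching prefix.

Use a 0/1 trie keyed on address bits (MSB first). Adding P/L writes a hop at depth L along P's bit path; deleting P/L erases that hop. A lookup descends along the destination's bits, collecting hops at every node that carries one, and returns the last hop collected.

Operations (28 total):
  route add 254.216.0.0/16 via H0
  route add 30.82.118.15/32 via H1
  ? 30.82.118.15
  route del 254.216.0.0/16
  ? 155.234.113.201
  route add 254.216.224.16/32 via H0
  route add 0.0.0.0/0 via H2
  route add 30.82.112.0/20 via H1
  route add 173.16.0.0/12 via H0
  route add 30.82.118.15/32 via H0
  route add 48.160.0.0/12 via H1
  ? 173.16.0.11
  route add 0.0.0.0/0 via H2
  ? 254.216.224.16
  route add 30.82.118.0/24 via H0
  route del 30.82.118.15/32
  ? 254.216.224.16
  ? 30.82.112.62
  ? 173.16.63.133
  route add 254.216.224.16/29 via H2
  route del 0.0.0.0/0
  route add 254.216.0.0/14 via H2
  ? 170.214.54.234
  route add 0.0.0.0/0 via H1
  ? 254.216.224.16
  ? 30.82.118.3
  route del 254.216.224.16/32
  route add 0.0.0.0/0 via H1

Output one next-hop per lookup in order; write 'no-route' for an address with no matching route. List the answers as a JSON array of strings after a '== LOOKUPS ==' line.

Apply in order:
  + 254.216.0.0/16 (H0) depth=16
  + 30.82.118.15/32 (H1) depth=32
  Q 30.82.118.15: descend 00011110010100100111011000001111 ; hops seen [H1] ; pick H1
  - 254.216.0.0/16 clear@16
  Q 155.234.113.201: descend 1 ; hops seen [∅] ; pick no-route
  + 254.216.224.16/32 (H0) depth=32
  + 0.0.0.0/0 (H2) depth=0
  + 30.82.112.0/20 (H1) depth=20
  + 173.16.0.0/12 (H0) depth=12
  + 30.82.118.15/32 (H0) depth=32
  + 48.160.0.0/12 (H1) depth=12
  Q 173.16.0.11: descend 101011010001 ; hops seen [H2,H0] ; pick H0
  + 0.0.0.0/0 (H2) depth=0
  Q 254.216.224.16: descend 11111110110110001110000000010000 ; hops seen [H2,H0] ; pick H0
  + 30.82.118.0/24 (H0) depth=24
  - 30.82.118.15/32 clear@32
  Q 254.216.224.16: descend 11111110110110001110000000010000 ; hops seen [H2,H0] ; pick H0
  Q 30.82.112.62: descend 000111100101001001110 ; hops seen [H2,H1] ; pick H1
  Q 173.16.63.133: descend 101011010001 ; hops seen [H2,H0] ; pick H0
  + 254.216.224.16/29 (H2) depth=29
  - 0.0.0.0/0 clear@0
  + 254.216.0.0/14 (H2) depth=14
  Q 170.214.54.234: descend 10101 ; hops seen [∅] ; pick no-route
  + 0.0.0.0/0 (H1) depth=0
  Q 254.216.224.16: descend 11111110110110001110000000010000 ; hops seen [H1,H2,H2,H0] ; pick H0
  Q 30.82.118.3: descend 0001111001010010011101100000 ; hops seen [H1,H1,H0] ; pick H0
  - 254.216.224.16/32 clear@32
  + 0.0.0.0/0 (H1) depth=0

== LOOKUPS ==
["H1","no-route","H0","H0","H0","H1","H0","no-route","H0","H0"]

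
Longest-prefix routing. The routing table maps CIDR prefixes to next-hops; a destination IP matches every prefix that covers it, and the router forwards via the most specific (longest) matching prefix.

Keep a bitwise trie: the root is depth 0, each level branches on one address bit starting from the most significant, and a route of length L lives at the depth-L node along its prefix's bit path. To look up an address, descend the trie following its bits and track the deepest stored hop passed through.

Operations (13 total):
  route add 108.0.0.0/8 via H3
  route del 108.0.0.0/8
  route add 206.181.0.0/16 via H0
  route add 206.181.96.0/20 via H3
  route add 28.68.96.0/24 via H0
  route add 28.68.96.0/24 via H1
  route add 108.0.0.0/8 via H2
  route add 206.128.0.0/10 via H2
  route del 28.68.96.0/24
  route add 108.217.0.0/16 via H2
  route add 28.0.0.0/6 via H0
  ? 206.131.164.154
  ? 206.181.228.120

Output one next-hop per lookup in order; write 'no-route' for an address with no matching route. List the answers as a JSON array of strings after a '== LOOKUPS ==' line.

Apply in order:
  add 108.0.0.0/8 -> H3 at depth 8
  del 108.0.0.0/8 (clear depth 8)
  add 206.181.0.0/16 -> H0 at depth 16
  add 206.181.96.0/20 -> H3 at depth 20
  add 28.68.96.0/24 -> H0 at depth 24
  add 28.68.96.0/24 -> H1 at depth 24
  add 108.0.0.0/8 -> H2 at depth 8
  add 206.128.0.0/10 -> H2 at depth 10
  del 28.68.96.0/24 (clear depth 24)
  add 108.217.0.0/16 -> H2 at depth 16
  add 28.0.0.0/6 -> H0 at depth 6
  lookup 206.131.164.154: bits 1100111010 walk d0:-→d1:-→d2:-→d3:-→d4:-→d5:-→d6:-→d7:-→d8:-→d9:-→d10:H2 -> H2
  lookup 206.181.228.120: bits 1100111010110101 walk d0:-→d1:-→d2:-→d3:-→d4:-→d5:-→d6:-→d7:-→d8:-→d9:-→d10:H2→d11:-→d12:-→d13:-→d14:-→d15:-→d16:H0 -> H0

== LOOKUPS ==
["H2","H0"]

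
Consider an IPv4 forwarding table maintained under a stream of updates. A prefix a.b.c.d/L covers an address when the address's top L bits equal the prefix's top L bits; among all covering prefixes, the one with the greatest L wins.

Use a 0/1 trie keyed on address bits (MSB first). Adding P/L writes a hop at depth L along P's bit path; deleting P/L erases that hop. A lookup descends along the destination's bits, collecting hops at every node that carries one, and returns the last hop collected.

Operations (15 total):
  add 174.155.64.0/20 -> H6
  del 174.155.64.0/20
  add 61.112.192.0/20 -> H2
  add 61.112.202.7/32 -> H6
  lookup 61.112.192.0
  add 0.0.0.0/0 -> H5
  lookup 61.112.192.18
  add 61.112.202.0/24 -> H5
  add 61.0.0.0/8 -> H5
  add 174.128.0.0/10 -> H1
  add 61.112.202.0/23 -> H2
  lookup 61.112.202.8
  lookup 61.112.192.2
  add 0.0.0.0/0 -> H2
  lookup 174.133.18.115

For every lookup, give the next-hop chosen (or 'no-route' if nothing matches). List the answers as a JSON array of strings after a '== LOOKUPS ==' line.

Process each operation:
  add 174.155.64.0/20 -> H6 at depth 20
  - 174.155.64.0/20 clear@20
  add 61.112.192.0/20 -> H2 at depth 20
  add 61.112.202.7/32 -> H6 at depth 32
  ? 61.112.192.0  path d0:-→d1:-→d2:-→d3:-→d4:-→d5:-→d6:-→d7:-→d8:-→d9:-→d10:-→d11:-→d12:-→d13:-→d14:-→d15:-→d16:-→d17:-→d18:-→d19:-→d20:H2  best=H2
  add 0.0.0.0/0 -> H5 at depth 0
  ? 61.112.192.18  path d0:H5→d1:-→d2:-→d3:-→d4:-→d5:-→d6:-→d7:-→d8:-→d9:-→d10:-→d11:-→d12:-→d13:-→d14:-→d15:-→d16:-→d17:-→d18:-→d19:-→d20:H2  best=H2
  add 61.112.202.0/24 -> H5 at depth 24
  add 61.0.0.0/8 -> H5 at depth 8
  add 174.128.0.0/10 -> H1 at depth 10
  add 61.112.202.0/23 -> H2 at depth 23
  ? 61.112.202.8  path d0:H5→d1:-→d2:-→d3:-→d4:-→d5:-→d6:-→d7:-→d8:H5→d9:-→d10:-→d11:-→d12:-→d13:-→d14:-→d15:-→d16:-→d17:-→d18:-→d19:-→d20:H2→d21:-→d22:-→d23:H2→d24:H5→d25:-→d26:-→d27:-→d28:-  best=H5
  ? 61.112.192.2  path d0:H5→d1:-→d2:-→d3:-→d4:-→d5:-→d6:-→d7:-→d8:H5→d9:-→d10:-→d11:-→d12:-→d13:-→d14:-→d15:-→d16:-→d17:-→d18:-→d19:-→d20:H2  best=H2
  add 0.0.0.0/0 -> H2 at depth 0
  ? 174.133.18.115  path d0:H2→d1:-→d2:-→d3:-→d4:-→d5:-→d6:-→d7:-→d8:-→d9:-→d10:H1→d11:-  best=H1

== LOOKUPS ==
["H2","H2","H5","H2","H1"]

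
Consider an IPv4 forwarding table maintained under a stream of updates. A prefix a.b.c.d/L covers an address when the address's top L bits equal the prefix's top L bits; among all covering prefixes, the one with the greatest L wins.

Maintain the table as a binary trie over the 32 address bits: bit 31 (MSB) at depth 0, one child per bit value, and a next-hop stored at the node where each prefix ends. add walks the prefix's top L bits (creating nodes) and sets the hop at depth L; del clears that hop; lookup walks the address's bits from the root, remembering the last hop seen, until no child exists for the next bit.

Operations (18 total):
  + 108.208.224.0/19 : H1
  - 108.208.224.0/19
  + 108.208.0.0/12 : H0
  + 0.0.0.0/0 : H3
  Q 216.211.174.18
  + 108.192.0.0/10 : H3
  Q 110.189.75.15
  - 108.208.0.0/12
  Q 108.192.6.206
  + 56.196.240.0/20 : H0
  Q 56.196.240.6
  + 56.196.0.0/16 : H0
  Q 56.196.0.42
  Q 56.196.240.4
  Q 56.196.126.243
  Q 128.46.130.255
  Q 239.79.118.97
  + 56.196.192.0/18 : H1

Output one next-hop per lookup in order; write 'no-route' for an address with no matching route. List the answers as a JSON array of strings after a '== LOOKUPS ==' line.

Trace:
  add 108.208.224.0/19 -> H1 at depth 19
  del 108.208.224.0/19 (clear depth 19)
  add 108.208.0.0/12 -> H0 at depth 12
  add 0.0.0.0/0 -> H3 at depth 0
  Q 216.211.174.18: descend ε ; hops seen [H3] ; pick H3
  add 108.192.0.0/10 -> H3 at depth 10
  Q 110.189.75.15: descend 011011 ; hops seen [H3] ; pick H3
  del 108.208.0.0/12 (clear depth 12)
  Q 108.192.6.206: descend 01101100110 ; hops seen [H3,H3] ; pick H3
  add 56.196.240.0/20 -> H0 at depth 20
  Q 56.196.240.6: descend 00111000110001001111 ; hops seen [H3,H0] ; pick H0
  add 56.196.0.0/16 -> H0 at depth 16
  Q 56.196.0.42: descend 0011100011000100 ; hops seen [H3,H0] ; pick H0
  Q 56.196.240.4: descend 00111000110001001111 ; hops seen [H3,H0,H0] ; pick H0
  Q 56.196.126.243: descend 0011100011000100 ; hops seen [H3,H0] ; pick H0
  Q 128.46.130.255: descend ε ; hops seen [H3] ; pick H3
  Q 239.79.118.97: descend ε ; hops seen [H3] ; pick H3
  add 56.196.192.0/18 -> H1 at depth 18

== LOOKUPS ==
["H3","H3","H3","H0","H0","H0","H0","H3","H3"]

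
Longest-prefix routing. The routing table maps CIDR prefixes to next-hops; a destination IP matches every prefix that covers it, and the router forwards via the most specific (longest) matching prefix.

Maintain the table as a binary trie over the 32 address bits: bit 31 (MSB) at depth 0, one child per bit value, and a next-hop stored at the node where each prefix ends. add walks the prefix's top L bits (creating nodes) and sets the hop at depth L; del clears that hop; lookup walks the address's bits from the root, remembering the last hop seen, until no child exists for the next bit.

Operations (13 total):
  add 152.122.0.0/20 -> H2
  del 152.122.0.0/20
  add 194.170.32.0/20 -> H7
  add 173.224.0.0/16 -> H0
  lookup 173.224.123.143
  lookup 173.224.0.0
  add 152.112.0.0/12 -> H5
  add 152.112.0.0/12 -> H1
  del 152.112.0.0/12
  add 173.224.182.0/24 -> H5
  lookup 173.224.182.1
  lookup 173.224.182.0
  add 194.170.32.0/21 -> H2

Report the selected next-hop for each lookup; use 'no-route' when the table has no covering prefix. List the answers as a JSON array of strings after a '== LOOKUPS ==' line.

Apply in order:
  + 152.122.0.0/20 (H2) depth=20
  del 152.122.0.0/20 (clear depth 20)
  + 194.170.32.0/20 (H7) depth=20
  + 173.224.0.0/16 (H0) depth=16
  Q 173.224.123.143: descend 1010110111100000 ; hops seen [H0] ; pick H0
  Q 173.224.0.0: descend 1010110111100000 ; hops seen [H0] ; pick H0
  + 152.112.0.0/12 (H5) depth=12
  + 152.112.0.0/12 (H1) depth=12
  del 152.112.0.0/12 (clear depth 12)
  + 173.224.182.0/24 (H5) depth=24
  Q 173.224.182.1: descend 101011011110000010110110 ; hops seen [H0,H5] ; pick H5
  Q 173.224.182.0: descend 101011011110000010110110 ; hops seen [H0,H5] ; pick H5
  + 194.170.32.0/21 (H2) depth=21

== LOOKUPS ==
["H0","H0","H5","H5"]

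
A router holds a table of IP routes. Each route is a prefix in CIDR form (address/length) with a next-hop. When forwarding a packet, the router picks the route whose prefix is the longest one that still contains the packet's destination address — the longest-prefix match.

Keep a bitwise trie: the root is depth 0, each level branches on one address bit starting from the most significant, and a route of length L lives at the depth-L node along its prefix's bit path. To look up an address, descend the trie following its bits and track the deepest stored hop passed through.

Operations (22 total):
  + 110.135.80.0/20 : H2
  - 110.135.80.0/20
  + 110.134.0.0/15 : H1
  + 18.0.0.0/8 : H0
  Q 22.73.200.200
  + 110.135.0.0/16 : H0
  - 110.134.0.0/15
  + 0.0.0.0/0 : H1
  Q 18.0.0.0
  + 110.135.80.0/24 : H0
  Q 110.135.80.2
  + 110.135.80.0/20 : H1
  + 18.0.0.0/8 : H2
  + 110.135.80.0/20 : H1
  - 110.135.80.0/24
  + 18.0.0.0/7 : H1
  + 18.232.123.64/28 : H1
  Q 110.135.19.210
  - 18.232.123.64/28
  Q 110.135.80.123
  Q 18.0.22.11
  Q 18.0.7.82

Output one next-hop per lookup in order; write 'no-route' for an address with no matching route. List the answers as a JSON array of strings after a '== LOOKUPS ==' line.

Trace:
  add 110.135.80.0/20 -> H2 at depth 20
  del 110.135.80.0/20 (clear depth 20)
  add 110.134.0.0/15 -> H1 at depth 15
  add 18.0.0.0/8 -> H0 at depth 8
  Q 22.73.200.200: descend 00010 ; hops seen [∅] ; pick no-route
  add 110.135.0.0/16 -> H0 at depth 16
  del 110.134.0.0/15 (clear depth 15)
  add 0.0.0.0/0 -> H1 at depth 0
  Q 18.0.0.0: descend 00010010 ; hops seen [H1,H0] ; pick H0
  add 110.135.80.0/24 -> H0 at depth 24
  Q 110.135.80.2: descend 011011101000011101010000 ; hops seen [H1,H0,H0] ; pick H0
  add 110.135.80.0/20 -> H1 at depth 20
  add 18.0.0.0/8 -> H2 at depth 8
  add 110.135.80.0/20 -> H1 at depth 20
  del 110.135.80.0/24 (clear depth 24)
  add 18.0.0.0/7 -> H1 at depth 7
  add 18.232.123.64/28 -> H1 at depth 28
  Q 110.135.19.210: descend 01101110100001110 ; hops seen [H1,H0] ; pick H0
  del 18.232.123.64/28 (clear depth 28)
  Q 110.135.80.123: descend 011011101000011101010000 ; hops seen [H1,H0,H1] ; pick H1
  Q 18.0.22.11: descend 00010010 ; hops seen [H1,H1,H2] ; pick H2
  Q 18.0.7.82: descend 00010010 ; hops seen [H1,H1,H2] ; pick H2

== LOOKUPS ==
["no-route","H0","H0","H0","H1","H2","H2"]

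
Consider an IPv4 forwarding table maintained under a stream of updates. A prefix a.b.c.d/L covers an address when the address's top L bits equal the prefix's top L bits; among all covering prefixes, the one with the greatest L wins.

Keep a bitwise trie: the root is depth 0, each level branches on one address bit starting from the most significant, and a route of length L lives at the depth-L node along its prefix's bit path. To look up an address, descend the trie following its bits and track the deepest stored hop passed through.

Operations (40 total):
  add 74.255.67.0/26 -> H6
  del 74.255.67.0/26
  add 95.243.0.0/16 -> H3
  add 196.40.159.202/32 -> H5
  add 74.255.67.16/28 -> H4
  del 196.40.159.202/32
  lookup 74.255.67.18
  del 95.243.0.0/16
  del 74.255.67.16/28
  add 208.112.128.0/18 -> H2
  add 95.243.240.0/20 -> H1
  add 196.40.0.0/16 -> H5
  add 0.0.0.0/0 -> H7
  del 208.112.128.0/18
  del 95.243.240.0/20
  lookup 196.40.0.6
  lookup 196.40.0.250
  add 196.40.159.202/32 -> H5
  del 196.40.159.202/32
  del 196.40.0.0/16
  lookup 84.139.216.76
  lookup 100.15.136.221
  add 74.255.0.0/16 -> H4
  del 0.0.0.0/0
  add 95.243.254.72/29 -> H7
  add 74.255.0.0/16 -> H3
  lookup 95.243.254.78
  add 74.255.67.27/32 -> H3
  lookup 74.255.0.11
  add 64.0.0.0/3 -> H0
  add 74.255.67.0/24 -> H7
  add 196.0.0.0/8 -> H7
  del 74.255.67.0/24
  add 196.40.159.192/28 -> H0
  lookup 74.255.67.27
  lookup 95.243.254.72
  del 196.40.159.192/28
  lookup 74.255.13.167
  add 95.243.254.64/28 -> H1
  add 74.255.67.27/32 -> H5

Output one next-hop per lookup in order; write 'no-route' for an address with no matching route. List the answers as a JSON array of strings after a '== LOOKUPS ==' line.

Trace:
  add 74.255.67.0/26 -> H6 at depth 26
  del 74.255.67.0/26 (clear depth 26)
  add 95.243.0.0/16 -> H3 at depth 16
  add 196.40.159.202/32 -> H5 at depth 32
  add 74.255.67.16/28 -> H4 at depth 28
  del 196.40.159.202/32 (clear depth 32)
  ? 74.255.67.18  path d0:-→d1:-→d2:-→d3:-→d4:-→d5:-→d6:-→d7:-→d8:-→d9:-→d10:-→d11:-→d12:-→d13:-→d14:-→d15:-→d16:-→d17:-→d18:-→d19:-→d20:-→d21:-→d22:-→d23:-→d24:-→d25:-→d26:-→d27:-→d28:H4  best=H4
  del 95.243.0.0/16 (clear depth 16)
  del 74.255.67.16/28 (clear depth 28)
  add 208.112.128.0/18 -> H2 at depth 18
  add 95.243.240.0/20 -> H1 at depth 20
  add 196.40.0.0/16 -> H5 at depth 16
  add 0.0.0.0/0 -> H7 at depth 0
  del 208.112.128.0/18 (clear depth 18)
  del 95.243.240.0/20 (clear depth 20)
  ? 196.40.0.6  path d0:H7→d1:-→d2:-→d3:-→d4:-→d5:-→d6:-→d7:-→d8:-→d9:-→d10:-→d11:-→d12:-→d13:-→d14:-→d15:-→d16:H5  best=H5
  ? 196.40.0.250  path d0:H7→d1:-→d2:-→d3:-→d4:-→d5:-→d6:-→d7:-→d8:-→d9:-→d10:-→d11:-→d12:-→d13:-→d14:-→d15:-→d16:H5  best=H5
  add 196.40.159.202/32 -> H5 at depth 32
  del 196.40.159.202/32 (clear depth 32)
  del 196.40.0.0/16 (clear depth 16)
  ? 84.139.216.76  path d0:H7→d1:-→d2:-→d3:-→d4:-  best=H7
  ? 100.15.136.221  path d0:H7→d1:-→d2:-  best=H7
  add 74.255.0.0/16 -> H4 at depth 16
  del 0.0.0.0/0 (clear depth 0)
  add 95.243.254.72/29 -> H7 at depth 29
  add 74.255.0.0/16 -> H3 at depth 16
  ? 95.243.254.78  path d0:-→d1:-→d2:-→d3:-→d4:-→d5:-→d6:-→d7:-→d8:-→d9:-→d10:-→d11:-→d12:-→d13:-→d14:-→d15:-→d16:-→d17:-→d18:-→d19:-→d20:-→d21:-→d22:-→d23:-→d24:-→d25:-→d26:-→d27:-→d28:-→d29:H7  best=H7
  add 74.255.67.27/32 -> H3 at depth 32
  ? 74.255.0.11  path d0:-→d1:-→d2:-→d3:-→d4:-→d5:-→d6:-→d7:-→d8:-→d9:-→d10:-→d11:-→d12:-→d13:-→d14:-→d15:-→d16:H3→d17:-  best=H3
  add 64.0.0.0/3 -> H0 at depth 3
  add 74.255.67.0/24 -> H7 at depth 24
  add 196.0.0.0/8 -> H7 at depth 8
  del 74.255.67.0/24 (clear depth 24)
  add 196.40.159.192/28 -> H0 at depth 28
  ? 74.255.67.27  path d0:-→d1:-→d2:-→d3:H0→d4:-→d5:-→d6:-→d7:-→d8:-→d9:-→d10:-→d11:-→d12:-→d13:-→d14:-→d15:-→d16:H3→d17:-→d18:-→d19:-→d20:-→d21:-→d22:-→d23:-→d24:-→d25:-→d26:-→d27:-→d28:-→d29:-→d30:-→d31:-→d32:H3  best=H3
  ? 95.243.254.72  path d0:-→d1:-→d2:-→d3:H0→d4:-→d5:-→d6:-→d7:-→d8:-→d9:-→d10:-→d11:-→d12:-→d13:-→d14:-→d15:-→d16:-→d17:-→d18:-→d19:-→d20:-→d21:-→d22:-→d23:-→d24:-→d25:-→d26:-→d27:-→d28:-→d29:H7  best=H7
  del 196.40.159.192/28 (clear depth 28)
  ? 74.255.13.167  path d0:-→d1:-→d2:-→d3:H0→d4:-→d5:-→d6:-→d7:-→d8:-→d9:-→d10:-→d11:-→d12:-→d13:-→d14:-→d15:-→d16:H3→d17:-  best=H3
  add 95.243.254.64/28 -> H1 at depth 28
  add 74.255.67.27/32 -> H5 at depth 32

== LOOKUPS ==
["H4","H5","H5","H7","H7","H7","H3","H3","H7","H3"]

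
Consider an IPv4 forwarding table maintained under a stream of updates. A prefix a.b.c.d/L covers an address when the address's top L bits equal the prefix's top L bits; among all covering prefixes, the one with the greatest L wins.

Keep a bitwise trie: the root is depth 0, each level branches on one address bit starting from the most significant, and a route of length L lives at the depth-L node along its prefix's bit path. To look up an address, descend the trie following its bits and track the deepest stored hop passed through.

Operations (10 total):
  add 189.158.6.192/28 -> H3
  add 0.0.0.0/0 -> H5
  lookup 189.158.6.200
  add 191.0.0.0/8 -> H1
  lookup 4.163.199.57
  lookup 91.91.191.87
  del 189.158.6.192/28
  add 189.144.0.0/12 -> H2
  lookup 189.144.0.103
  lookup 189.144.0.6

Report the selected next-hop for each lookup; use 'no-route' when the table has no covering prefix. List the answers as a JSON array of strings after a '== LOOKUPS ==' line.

Trace:
  + 189.158.6.192/28 (H3) depth=28
  + 0.0.0.0/0 (H5) depth=0
  lookup 189.158.6.200: bits 1011110110011110000001101100 walk d0:H5→d1:-→d2:-→d3:-→d4:-→d5:-→d6:-→d7:-→d8:-→d9:-→d10:-→d11:-→d12:-→d13:-→d14:-→d15:-→d16:-→d17:-→d18:-→d19:-→d20:-→d21:-→d22:-→d23:-→d24:-→d25:-→d26:-→d27:-→d28:H3 -> H3
  + 191.0.0.0/8 (H1) depth=8
  lookup 4.163.199.57: bits ε walk d0:H5 -> H5
  lookup 91.91.191.87: bits ε walk d0:H5 -> H5
  del 189.158.6.192/28 (clear depth 28)
  + 189.144.0.0/12 (H2) depth=12
  lookup 189.144.0.103: bits 101111011001 walk d0:H5→d1:-→d2:-→d3:-→d4:-→d5:-→d6:-→d7:-→d8:-→d9:-→d10:-→d11:-→d12:H2 -> H2
  lookup 189.144.0.6: bits 101111011001 walk d0:H5→d1:-→d2:-→d3:-→d4:-→d5:-→d6:-→d7:-→d8:-→d9:-→d10:-→d11:-→d12:H2 -> H2

== LOOKUPS ==
["H3","H5","H5","H2","H2"]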